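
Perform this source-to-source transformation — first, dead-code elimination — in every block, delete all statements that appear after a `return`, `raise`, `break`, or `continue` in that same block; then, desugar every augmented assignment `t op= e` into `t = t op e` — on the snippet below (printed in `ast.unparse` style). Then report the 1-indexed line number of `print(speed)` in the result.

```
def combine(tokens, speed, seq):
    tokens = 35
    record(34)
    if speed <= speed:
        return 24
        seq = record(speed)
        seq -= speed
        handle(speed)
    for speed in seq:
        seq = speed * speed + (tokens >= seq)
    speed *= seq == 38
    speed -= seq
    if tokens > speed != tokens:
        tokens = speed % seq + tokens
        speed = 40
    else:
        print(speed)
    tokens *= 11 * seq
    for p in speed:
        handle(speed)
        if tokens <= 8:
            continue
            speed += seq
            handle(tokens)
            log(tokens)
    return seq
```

14

Transformed code:
def combine(tokens, speed, seq):
    tokens = 35
    record(34)
    if speed <= speed:
        return 24
    for speed in seq:
        seq = speed * speed + (tokens >= seq)
    speed = speed * (seq == 38)
    speed = speed - seq
    if tokens > speed != tokens:
        tokens = speed % seq + tokens
        speed = 40
    else:
        print(speed)
    tokens = tokens * (11 * seq)
    for p in speed:
        handle(speed)
        if tokens <= 8:
            continue
    return seq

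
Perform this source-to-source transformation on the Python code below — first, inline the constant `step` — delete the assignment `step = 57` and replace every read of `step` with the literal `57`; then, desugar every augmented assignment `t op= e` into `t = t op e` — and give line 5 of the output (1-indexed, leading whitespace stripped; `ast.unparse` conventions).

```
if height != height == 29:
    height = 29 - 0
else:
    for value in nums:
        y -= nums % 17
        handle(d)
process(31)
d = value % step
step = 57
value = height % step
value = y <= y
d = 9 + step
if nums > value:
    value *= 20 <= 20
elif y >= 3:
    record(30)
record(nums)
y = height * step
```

Transformed code:
if height != height == 29:
    height = 29 - 0
else:
    for value in nums:
        y = y - nums % 17
        handle(d)
process(31)
d = value % 57
value = height % 57
value = y <= y
d = 9 + 57
if nums > value:
    value = value * (20 <= 20)
elif y >= 3:
    record(30)
record(nums)
y = height * 57

y = y - nums % 17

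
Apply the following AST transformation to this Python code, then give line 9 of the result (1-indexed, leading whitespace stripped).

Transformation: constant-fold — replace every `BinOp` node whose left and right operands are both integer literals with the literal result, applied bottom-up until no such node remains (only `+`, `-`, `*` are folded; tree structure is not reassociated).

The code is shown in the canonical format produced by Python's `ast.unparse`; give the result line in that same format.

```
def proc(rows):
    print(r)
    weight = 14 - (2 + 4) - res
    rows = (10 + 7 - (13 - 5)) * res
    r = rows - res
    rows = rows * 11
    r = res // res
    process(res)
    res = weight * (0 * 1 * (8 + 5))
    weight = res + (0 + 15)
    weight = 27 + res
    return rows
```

res = weight * 0

Transformed code:
def proc(rows):
    print(r)
    weight = 8 - res
    rows = 9 * res
    r = rows - res
    rows = rows * 11
    r = res // res
    process(res)
    res = weight * 0
    weight = res + 15
    weight = 27 + res
    return rows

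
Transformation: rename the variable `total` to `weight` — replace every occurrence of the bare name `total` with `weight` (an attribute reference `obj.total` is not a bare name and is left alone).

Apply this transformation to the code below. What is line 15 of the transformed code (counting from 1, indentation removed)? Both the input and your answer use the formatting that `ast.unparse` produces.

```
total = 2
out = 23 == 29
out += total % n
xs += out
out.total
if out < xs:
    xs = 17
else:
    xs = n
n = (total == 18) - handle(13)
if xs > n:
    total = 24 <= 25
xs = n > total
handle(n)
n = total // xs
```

Transformed code:
weight = 2
out = 23 == 29
out += weight % n
xs += out
out.total
if out < xs:
    xs = 17
else:
    xs = n
n = (weight == 18) - handle(13)
if xs > n:
    weight = 24 <= 25
xs = n > weight
handle(n)
n = weight // xs

n = weight // xs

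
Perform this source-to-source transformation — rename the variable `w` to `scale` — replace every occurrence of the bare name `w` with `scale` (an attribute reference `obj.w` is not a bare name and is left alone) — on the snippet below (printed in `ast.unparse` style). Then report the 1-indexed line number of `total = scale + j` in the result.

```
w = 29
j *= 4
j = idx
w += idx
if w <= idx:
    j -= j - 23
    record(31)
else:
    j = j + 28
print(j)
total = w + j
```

Transformed code:
scale = 29
j *= 4
j = idx
scale += idx
if scale <= idx:
    j -= j - 23
    record(31)
else:
    j = j + 28
print(j)
total = scale + j

11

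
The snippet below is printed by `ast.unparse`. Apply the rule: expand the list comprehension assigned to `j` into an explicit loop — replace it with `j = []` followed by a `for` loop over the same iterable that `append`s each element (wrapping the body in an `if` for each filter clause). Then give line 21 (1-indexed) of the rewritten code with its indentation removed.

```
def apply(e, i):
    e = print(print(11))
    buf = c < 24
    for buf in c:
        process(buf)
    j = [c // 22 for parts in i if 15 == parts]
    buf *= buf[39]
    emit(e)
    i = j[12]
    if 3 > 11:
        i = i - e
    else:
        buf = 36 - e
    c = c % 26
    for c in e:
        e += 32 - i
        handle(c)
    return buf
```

return buf

Transformed code:
def apply(e, i):
    e = print(print(11))
    buf = c < 24
    for buf in c:
        process(buf)
    j = []
    for parts in i:
        if 15 == parts:
            j.append(c // 22)
    buf *= buf[39]
    emit(e)
    i = j[12]
    if 3 > 11:
        i = i - e
    else:
        buf = 36 - e
    c = c % 26
    for c in e:
        e += 32 - i
        handle(c)
    return buf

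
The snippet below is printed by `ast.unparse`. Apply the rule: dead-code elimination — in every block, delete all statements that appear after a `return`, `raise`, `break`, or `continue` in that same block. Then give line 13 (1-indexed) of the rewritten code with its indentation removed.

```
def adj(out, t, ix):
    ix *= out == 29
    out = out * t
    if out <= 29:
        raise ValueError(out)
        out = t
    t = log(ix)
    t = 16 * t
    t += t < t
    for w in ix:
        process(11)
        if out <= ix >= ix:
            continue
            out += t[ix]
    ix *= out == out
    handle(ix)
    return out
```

ix *= out == out

Transformed code:
def adj(out, t, ix):
    ix *= out == 29
    out = out * t
    if out <= 29:
        raise ValueError(out)
    t = log(ix)
    t = 16 * t
    t += t < t
    for w in ix:
        process(11)
        if out <= ix >= ix:
            continue
    ix *= out == out
    handle(ix)
    return out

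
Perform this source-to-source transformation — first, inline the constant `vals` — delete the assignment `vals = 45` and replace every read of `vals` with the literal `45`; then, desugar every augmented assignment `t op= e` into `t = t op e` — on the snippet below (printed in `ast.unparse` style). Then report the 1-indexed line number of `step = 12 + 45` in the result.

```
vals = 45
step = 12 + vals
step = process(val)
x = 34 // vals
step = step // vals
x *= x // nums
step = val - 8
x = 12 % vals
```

1

Transformed code:
step = 12 + 45
step = process(val)
x = 34 // 45
step = step // 45
x = x * (x // nums)
step = val - 8
x = 12 % 45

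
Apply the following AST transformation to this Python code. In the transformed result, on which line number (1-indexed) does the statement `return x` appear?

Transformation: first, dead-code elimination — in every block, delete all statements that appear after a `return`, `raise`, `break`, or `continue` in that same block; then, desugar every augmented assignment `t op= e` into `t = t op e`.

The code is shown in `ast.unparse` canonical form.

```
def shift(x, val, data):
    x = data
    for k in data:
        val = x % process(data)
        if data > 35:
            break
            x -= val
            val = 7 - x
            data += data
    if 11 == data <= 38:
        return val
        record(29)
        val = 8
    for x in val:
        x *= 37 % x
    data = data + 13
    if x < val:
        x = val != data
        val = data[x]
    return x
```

15

Transformed code:
def shift(x, val, data):
    x = data
    for k in data:
        val = x % process(data)
        if data > 35:
            break
    if 11 == data <= 38:
        return val
    for x in val:
        x = x * (37 % x)
    data = data + 13
    if x < val:
        x = val != data
        val = data[x]
    return x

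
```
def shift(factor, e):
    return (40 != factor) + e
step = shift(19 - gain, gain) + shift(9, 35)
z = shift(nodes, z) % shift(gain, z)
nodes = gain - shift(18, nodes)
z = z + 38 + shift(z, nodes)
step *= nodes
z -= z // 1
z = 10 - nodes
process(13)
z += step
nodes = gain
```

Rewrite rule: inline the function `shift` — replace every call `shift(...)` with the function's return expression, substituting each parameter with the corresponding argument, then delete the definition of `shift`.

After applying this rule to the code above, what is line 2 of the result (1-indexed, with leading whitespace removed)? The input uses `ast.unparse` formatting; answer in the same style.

z = ((40 != nodes) + z) % ((40 != gain) + z)

Transformed code:
step = (40 != 19 - gain) + gain + ((40 != 9) + 35)
z = ((40 != nodes) + z) % ((40 != gain) + z)
nodes = gain - ((40 != 18) + nodes)
z = z + 38 + ((40 != z) + nodes)
step *= nodes
z -= z // 1
z = 10 - nodes
process(13)
z += step
nodes = gain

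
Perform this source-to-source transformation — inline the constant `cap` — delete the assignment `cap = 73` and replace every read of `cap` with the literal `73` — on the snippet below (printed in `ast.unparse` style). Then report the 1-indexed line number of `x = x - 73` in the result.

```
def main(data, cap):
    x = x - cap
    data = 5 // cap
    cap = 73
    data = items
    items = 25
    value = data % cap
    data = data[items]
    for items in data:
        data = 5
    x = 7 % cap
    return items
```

Transformed code:
def main(data, cap):
    x = x - 73
    data = 5 // 73
    data = items
    items = 25
    value = data % 73
    data = data[items]
    for items in data:
        data = 5
    x = 7 % 73
    return items

2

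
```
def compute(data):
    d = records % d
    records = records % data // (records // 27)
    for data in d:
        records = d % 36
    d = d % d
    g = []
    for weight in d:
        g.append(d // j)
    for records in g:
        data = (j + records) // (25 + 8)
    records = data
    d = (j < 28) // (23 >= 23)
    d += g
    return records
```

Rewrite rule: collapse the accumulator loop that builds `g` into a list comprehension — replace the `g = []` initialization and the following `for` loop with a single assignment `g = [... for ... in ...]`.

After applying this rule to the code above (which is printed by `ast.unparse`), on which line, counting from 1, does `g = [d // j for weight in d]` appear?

Transformed code:
def compute(data):
    d = records % d
    records = records % data // (records // 27)
    for data in d:
        records = d % 36
    d = d % d
    g = [d // j for weight in d]
    for records in g:
        data = (j + records) // (25 + 8)
    records = data
    d = (j < 28) // (23 >= 23)
    d += g
    return records

7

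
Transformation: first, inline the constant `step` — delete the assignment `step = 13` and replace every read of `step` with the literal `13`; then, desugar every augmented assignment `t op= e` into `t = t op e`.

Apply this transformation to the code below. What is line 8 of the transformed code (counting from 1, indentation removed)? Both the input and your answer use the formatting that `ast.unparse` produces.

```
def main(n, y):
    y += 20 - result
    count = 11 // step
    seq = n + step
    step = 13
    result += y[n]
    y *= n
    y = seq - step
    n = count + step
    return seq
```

n = count + 13

Transformed code:
def main(n, y):
    y = y + (20 - result)
    count = 11 // 13
    seq = n + 13
    result = result + y[n]
    y = y * n
    y = seq - 13
    n = count + 13
    return seq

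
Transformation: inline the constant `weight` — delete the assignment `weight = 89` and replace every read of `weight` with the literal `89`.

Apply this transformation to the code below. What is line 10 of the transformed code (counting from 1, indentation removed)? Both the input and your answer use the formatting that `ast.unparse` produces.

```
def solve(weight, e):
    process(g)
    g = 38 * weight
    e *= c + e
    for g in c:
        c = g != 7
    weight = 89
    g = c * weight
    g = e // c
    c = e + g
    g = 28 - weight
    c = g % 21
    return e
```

g = 28 - 89

Transformed code:
def solve(weight, e):
    process(g)
    g = 38 * 89
    e *= c + e
    for g in c:
        c = g != 7
    g = c * 89
    g = e // c
    c = e + g
    g = 28 - 89
    c = g % 21
    return e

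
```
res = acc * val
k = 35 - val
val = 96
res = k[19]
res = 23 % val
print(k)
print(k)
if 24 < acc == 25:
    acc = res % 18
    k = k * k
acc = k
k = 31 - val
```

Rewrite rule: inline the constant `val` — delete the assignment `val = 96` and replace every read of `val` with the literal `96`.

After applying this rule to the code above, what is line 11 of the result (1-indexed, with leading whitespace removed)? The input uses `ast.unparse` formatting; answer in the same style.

k = 31 - 96

Transformed code:
res = acc * 96
k = 35 - 96
res = k[19]
res = 23 % 96
print(k)
print(k)
if 24 < acc == 25:
    acc = res % 18
    k = k * k
acc = k
k = 31 - 96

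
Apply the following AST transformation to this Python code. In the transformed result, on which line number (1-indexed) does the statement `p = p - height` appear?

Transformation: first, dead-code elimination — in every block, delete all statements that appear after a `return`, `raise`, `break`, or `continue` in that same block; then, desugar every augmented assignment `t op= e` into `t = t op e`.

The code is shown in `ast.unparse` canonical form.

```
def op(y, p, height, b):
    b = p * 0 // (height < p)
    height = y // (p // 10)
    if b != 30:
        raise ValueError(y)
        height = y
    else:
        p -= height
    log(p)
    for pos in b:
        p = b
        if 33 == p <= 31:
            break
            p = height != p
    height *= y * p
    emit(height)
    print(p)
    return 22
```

7

Transformed code:
def op(y, p, height, b):
    b = p * 0 // (height < p)
    height = y // (p // 10)
    if b != 30:
        raise ValueError(y)
    else:
        p = p - height
    log(p)
    for pos in b:
        p = b
        if 33 == p <= 31:
            break
    height = height * (y * p)
    emit(height)
    print(p)
    return 22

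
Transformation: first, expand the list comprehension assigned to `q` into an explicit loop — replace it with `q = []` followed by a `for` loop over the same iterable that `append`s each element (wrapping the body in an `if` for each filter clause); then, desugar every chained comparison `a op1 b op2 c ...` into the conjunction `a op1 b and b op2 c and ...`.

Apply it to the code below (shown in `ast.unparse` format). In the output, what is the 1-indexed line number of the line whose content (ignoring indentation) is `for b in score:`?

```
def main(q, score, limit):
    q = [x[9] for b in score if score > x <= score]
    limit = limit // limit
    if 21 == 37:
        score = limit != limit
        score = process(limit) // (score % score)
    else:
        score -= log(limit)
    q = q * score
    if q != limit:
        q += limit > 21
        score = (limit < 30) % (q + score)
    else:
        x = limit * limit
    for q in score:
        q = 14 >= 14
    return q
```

3

Transformed code:
def main(q, score, limit):
    q = []
    for b in score:
        if score > x and x <= score:
            q.append(x[9])
    limit = limit // limit
    if 21 == 37:
        score = limit != limit
        score = process(limit) // (score % score)
    else:
        score -= log(limit)
    q = q * score
    if q != limit:
        q += limit > 21
        score = (limit < 30) % (q + score)
    else:
        x = limit * limit
    for q in score:
        q = 14 >= 14
    return q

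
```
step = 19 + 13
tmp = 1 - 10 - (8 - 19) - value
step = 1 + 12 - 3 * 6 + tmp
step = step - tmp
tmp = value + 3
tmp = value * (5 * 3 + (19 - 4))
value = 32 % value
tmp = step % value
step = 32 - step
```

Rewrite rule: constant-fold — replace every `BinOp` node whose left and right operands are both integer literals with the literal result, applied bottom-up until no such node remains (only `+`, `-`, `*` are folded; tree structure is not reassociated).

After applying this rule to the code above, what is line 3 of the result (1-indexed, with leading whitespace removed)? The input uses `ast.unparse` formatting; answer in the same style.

Transformed code:
step = 32
tmp = 2 - value
step = -5 + tmp
step = step - tmp
tmp = value + 3
tmp = value * 30
value = 32 % value
tmp = step % value
step = 32 - step

step = -5 + tmp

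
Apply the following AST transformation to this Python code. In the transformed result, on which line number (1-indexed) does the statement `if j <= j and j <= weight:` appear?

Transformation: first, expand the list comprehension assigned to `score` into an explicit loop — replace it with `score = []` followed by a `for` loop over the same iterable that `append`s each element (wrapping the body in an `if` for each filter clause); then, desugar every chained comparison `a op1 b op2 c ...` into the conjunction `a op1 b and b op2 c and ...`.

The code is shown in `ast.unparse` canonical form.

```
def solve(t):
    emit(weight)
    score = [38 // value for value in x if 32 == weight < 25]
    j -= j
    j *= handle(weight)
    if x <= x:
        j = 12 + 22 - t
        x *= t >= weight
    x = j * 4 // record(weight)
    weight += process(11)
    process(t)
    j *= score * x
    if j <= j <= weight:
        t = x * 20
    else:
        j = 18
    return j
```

16

Transformed code:
def solve(t):
    emit(weight)
    score = []
    for value in x:
        if 32 == weight and weight < 25:
            score.append(38 // value)
    j -= j
    j *= handle(weight)
    if x <= x:
        j = 12 + 22 - t
        x *= t >= weight
    x = j * 4 // record(weight)
    weight += process(11)
    process(t)
    j *= score * x
    if j <= j and j <= weight:
        t = x * 20
    else:
        j = 18
    return j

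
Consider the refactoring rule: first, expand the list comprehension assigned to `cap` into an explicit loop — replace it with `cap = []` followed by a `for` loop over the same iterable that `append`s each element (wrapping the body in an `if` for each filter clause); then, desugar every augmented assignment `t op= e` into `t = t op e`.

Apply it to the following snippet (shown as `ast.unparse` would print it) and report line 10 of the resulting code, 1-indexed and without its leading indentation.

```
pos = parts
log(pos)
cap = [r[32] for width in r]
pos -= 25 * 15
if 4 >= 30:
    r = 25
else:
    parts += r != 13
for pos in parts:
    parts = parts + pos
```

parts = parts + (r != 13)

Transformed code:
pos = parts
log(pos)
cap = []
for width in r:
    cap.append(r[32])
pos = pos - 25 * 15
if 4 >= 30:
    r = 25
else:
    parts = parts + (r != 13)
for pos in parts:
    parts = parts + pos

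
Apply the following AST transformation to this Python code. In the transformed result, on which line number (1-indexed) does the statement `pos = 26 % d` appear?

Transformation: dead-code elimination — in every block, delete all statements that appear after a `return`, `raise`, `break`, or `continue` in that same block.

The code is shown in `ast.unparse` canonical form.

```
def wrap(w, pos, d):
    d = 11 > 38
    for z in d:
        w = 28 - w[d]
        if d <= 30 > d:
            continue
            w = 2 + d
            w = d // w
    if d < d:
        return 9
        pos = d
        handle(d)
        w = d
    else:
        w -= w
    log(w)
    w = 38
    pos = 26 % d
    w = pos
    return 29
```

13

Transformed code:
def wrap(w, pos, d):
    d = 11 > 38
    for z in d:
        w = 28 - w[d]
        if d <= 30 > d:
            continue
    if d < d:
        return 9
    else:
        w -= w
    log(w)
    w = 38
    pos = 26 % d
    w = pos
    return 29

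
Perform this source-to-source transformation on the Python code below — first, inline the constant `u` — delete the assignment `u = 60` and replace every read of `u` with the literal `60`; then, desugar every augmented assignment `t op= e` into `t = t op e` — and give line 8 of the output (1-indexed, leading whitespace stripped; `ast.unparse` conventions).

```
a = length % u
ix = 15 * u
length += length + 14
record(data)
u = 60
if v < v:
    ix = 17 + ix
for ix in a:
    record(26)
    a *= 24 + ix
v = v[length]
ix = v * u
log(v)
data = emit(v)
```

record(26)

Transformed code:
a = length % 60
ix = 15 * 60
length = length + (length + 14)
record(data)
if v < v:
    ix = 17 + ix
for ix in a:
    record(26)
    a = a * (24 + ix)
v = v[length]
ix = v * 60
log(v)
data = emit(v)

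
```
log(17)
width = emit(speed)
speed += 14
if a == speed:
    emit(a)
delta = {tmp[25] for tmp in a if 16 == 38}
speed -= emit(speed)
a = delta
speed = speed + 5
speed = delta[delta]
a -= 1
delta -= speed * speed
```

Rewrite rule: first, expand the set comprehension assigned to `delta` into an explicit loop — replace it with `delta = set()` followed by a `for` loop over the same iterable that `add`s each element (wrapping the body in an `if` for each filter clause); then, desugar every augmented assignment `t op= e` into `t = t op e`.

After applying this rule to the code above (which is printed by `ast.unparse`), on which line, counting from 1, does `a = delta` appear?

Transformed code:
log(17)
width = emit(speed)
speed = speed + 14
if a == speed:
    emit(a)
delta = set()
for tmp in a:
    if 16 == 38:
        delta.add(tmp[25])
speed = speed - emit(speed)
a = delta
speed = speed + 5
speed = delta[delta]
a = a - 1
delta = delta - speed * speed

11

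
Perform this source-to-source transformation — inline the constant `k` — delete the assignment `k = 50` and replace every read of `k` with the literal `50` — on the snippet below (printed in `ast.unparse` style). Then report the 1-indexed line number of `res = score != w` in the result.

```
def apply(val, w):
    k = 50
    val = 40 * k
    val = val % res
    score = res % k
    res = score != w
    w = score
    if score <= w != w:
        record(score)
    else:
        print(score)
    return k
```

5

Transformed code:
def apply(val, w):
    val = 40 * 50
    val = val % res
    score = res % 50
    res = score != w
    w = score
    if score <= w != w:
        record(score)
    else:
        print(score)
    return 50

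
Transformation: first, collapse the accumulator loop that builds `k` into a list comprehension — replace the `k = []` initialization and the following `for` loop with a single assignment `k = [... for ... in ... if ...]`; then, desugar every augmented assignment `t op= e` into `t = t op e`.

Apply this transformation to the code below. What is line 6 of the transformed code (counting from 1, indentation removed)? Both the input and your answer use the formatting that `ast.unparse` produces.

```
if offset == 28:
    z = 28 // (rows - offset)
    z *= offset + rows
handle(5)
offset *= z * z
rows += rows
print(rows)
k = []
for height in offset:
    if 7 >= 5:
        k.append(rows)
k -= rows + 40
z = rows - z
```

Transformed code:
if offset == 28:
    z = 28 // (rows - offset)
    z = z * (offset + rows)
handle(5)
offset = offset * (z * z)
rows = rows + rows
print(rows)
k = [rows for height in offset if 7 >= 5]
k = k - (rows + 40)
z = rows - z

rows = rows + rows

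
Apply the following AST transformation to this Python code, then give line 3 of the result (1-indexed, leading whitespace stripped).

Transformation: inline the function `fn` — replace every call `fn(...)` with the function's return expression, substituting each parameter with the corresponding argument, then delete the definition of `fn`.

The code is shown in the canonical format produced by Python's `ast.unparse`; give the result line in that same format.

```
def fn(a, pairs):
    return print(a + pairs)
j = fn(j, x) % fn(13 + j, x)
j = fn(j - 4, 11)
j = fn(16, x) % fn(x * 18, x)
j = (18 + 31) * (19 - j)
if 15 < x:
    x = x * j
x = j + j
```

Transformed code:
j = print(j + x) % print(13 + j + x)
j = print(j - 4 + 11)
j = print(16 + x) % print(x * 18 + x)
j = (18 + 31) * (19 - j)
if 15 < x:
    x = x * j
x = j + j

j = print(16 + x) % print(x * 18 + x)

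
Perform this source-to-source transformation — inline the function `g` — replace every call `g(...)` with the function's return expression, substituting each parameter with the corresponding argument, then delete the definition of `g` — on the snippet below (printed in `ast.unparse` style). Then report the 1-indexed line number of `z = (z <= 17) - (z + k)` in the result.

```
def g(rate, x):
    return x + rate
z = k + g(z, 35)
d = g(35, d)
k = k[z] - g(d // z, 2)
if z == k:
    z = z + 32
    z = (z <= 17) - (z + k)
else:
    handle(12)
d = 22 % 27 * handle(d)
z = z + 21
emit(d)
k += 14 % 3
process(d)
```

Transformed code:
z = k + (35 + z)
d = d + 35
k = k[z] - (2 + d // z)
if z == k:
    z = z + 32
    z = (z <= 17) - (z + k)
else:
    handle(12)
d = 22 % 27 * handle(d)
z = z + 21
emit(d)
k += 14 % 3
process(d)

6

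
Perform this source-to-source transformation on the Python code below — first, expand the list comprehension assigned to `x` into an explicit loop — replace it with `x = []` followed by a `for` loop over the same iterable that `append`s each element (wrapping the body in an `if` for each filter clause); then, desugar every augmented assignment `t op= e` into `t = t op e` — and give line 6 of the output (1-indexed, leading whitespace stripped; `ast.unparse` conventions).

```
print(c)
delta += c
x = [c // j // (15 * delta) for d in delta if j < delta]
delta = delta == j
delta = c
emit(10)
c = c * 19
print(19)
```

x.append(c // j // (15 * delta))

Transformed code:
print(c)
delta = delta + c
x = []
for d in delta:
    if j < delta:
        x.append(c // j // (15 * delta))
delta = delta == j
delta = c
emit(10)
c = c * 19
print(19)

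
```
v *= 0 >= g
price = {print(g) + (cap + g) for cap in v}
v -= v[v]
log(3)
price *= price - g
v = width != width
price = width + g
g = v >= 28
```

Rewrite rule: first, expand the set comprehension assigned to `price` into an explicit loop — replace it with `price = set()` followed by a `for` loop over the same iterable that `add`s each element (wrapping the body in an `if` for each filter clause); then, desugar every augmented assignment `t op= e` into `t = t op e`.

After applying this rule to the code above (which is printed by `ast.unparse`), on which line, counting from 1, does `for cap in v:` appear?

3

Transformed code:
v = v * (0 >= g)
price = set()
for cap in v:
    price.add(print(g) + (cap + g))
v = v - v[v]
log(3)
price = price * (price - g)
v = width != width
price = width + g
g = v >= 28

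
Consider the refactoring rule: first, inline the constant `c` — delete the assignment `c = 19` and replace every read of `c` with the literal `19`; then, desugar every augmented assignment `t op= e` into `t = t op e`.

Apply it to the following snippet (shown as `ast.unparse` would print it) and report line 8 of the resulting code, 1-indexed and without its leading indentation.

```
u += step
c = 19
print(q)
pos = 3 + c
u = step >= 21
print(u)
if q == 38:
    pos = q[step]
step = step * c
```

Transformed code:
u = u + step
print(q)
pos = 3 + 19
u = step >= 21
print(u)
if q == 38:
    pos = q[step]
step = step * 19

step = step * 19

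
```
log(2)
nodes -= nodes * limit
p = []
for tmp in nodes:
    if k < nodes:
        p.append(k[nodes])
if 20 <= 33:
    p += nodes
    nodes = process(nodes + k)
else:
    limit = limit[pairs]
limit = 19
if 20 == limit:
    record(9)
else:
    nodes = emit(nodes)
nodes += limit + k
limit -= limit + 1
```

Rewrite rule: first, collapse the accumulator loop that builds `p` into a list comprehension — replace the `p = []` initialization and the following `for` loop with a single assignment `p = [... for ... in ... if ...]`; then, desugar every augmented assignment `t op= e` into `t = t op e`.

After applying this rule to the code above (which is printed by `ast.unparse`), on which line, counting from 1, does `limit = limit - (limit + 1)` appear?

15

Transformed code:
log(2)
nodes = nodes - nodes * limit
p = [k[nodes] for tmp in nodes if k < nodes]
if 20 <= 33:
    p = p + nodes
    nodes = process(nodes + k)
else:
    limit = limit[pairs]
limit = 19
if 20 == limit:
    record(9)
else:
    nodes = emit(nodes)
nodes = nodes + (limit + k)
limit = limit - (limit + 1)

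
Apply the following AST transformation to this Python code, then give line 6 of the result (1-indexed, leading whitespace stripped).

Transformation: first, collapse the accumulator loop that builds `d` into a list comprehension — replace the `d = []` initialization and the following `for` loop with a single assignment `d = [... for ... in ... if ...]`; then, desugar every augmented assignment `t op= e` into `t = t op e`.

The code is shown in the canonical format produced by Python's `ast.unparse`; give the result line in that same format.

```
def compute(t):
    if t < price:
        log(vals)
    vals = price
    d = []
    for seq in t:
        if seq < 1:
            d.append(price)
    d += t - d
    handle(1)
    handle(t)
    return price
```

Transformed code:
def compute(t):
    if t < price:
        log(vals)
    vals = price
    d = [price for seq in t if seq < 1]
    d = d + (t - d)
    handle(1)
    handle(t)
    return price

d = d + (t - d)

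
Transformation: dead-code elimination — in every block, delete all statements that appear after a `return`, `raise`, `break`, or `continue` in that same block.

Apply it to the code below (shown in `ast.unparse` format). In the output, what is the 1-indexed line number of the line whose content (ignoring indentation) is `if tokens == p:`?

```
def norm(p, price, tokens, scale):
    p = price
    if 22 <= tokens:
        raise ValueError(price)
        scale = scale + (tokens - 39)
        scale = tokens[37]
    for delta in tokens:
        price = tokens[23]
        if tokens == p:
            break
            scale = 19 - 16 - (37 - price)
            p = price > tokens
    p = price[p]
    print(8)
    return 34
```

Transformed code:
def norm(p, price, tokens, scale):
    p = price
    if 22 <= tokens:
        raise ValueError(price)
    for delta in tokens:
        price = tokens[23]
        if tokens == p:
            break
    p = price[p]
    print(8)
    return 34

7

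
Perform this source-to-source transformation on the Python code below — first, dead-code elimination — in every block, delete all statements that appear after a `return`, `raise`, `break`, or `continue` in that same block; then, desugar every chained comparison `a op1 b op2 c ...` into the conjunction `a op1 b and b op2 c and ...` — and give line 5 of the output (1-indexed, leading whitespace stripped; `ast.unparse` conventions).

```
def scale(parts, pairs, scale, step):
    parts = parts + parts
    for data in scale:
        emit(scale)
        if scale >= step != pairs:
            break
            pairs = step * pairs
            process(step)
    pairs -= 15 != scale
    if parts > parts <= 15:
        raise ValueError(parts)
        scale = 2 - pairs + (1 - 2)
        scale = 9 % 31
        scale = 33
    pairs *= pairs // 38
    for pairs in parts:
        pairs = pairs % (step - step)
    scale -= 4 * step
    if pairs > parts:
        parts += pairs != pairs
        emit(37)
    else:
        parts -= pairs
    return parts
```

Transformed code:
def scale(parts, pairs, scale, step):
    parts = parts + parts
    for data in scale:
        emit(scale)
        if scale >= step and step != pairs:
            break
    pairs -= 15 != scale
    if parts > parts and parts <= 15:
        raise ValueError(parts)
    pairs *= pairs // 38
    for pairs in parts:
        pairs = pairs % (step - step)
    scale -= 4 * step
    if pairs > parts:
        parts += pairs != pairs
        emit(37)
    else:
        parts -= pairs
    return parts

if scale >= step and step != pairs:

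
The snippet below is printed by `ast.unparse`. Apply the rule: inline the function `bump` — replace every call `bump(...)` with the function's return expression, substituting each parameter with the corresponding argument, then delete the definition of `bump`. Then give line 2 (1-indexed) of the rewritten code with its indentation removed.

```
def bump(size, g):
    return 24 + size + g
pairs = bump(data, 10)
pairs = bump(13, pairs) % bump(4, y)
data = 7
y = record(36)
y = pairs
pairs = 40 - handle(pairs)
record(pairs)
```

pairs = (24 + 13 + pairs) % (24 + 4 + y)

Transformed code:
pairs = 24 + data + 10
pairs = (24 + 13 + pairs) % (24 + 4 + y)
data = 7
y = record(36)
y = pairs
pairs = 40 - handle(pairs)
record(pairs)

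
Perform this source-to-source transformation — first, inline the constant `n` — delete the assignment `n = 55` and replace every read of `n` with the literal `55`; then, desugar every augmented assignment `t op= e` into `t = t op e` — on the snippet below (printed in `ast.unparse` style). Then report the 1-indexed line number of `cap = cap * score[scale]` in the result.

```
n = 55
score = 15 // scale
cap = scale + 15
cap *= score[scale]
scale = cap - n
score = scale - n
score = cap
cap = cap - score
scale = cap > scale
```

Transformed code:
score = 15 // scale
cap = scale + 15
cap = cap * score[scale]
scale = cap - 55
score = scale - 55
score = cap
cap = cap - score
scale = cap > scale

3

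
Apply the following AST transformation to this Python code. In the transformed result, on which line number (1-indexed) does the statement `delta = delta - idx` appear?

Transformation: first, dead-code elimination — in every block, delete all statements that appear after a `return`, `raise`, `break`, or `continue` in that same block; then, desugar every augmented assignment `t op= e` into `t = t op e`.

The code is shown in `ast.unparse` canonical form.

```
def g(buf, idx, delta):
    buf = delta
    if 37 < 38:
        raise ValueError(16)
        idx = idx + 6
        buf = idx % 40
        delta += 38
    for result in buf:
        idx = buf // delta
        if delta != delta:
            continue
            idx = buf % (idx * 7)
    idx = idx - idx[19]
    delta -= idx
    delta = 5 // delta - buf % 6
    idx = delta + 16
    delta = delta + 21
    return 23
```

10

Transformed code:
def g(buf, idx, delta):
    buf = delta
    if 37 < 38:
        raise ValueError(16)
    for result in buf:
        idx = buf // delta
        if delta != delta:
            continue
    idx = idx - idx[19]
    delta = delta - idx
    delta = 5 // delta - buf % 6
    idx = delta + 16
    delta = delta + 21
    return 23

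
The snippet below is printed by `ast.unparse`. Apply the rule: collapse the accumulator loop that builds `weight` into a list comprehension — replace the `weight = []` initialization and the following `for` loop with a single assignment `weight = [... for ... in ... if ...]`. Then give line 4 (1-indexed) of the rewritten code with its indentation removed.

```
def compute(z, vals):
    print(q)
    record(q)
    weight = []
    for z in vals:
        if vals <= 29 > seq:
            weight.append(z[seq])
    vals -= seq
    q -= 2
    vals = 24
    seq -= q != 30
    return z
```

Transformed code:
def compute(z, vals):
    print(q)
    record(q)
    weight = [z[seq] for z in vals if vals <= 29 > seq]
    vals -= seq
    q -= 2
    vals = 24
    seq -= q != 30
    return z

weight = [z[seq] for z in vals if vals <= 29 > seq]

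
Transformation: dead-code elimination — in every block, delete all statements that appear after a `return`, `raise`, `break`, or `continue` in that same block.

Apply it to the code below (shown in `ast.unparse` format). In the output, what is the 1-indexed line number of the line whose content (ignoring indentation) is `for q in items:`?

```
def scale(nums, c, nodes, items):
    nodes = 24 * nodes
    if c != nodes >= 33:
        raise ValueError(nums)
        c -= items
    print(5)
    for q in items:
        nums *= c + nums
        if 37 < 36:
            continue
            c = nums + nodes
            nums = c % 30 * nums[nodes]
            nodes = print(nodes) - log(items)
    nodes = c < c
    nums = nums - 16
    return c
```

6

Transformed code:
def scale(nums, c, nodes, items):
    nodes = 24 * nodes
    if c != nodes >= 33:
        raise ValueError(nums)
    print(5)
    for q in items:
        nums *= c + nums
        if 37 < 36:
            continue
    nodes = c < c
    nums = nums - 16
    return c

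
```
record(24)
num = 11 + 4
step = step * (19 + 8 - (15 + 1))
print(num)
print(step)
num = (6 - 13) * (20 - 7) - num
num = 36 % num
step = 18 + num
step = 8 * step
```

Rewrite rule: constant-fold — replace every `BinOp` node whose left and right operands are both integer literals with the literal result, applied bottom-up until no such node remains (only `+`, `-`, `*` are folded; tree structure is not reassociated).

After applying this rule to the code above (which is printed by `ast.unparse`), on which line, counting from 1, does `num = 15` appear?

Transformed code:
record(24)
num = 15
step = step * 11
print(num)
print(step)
num = -91 - num
num = 36 % num
step = 18 + num
step = 8 * step

2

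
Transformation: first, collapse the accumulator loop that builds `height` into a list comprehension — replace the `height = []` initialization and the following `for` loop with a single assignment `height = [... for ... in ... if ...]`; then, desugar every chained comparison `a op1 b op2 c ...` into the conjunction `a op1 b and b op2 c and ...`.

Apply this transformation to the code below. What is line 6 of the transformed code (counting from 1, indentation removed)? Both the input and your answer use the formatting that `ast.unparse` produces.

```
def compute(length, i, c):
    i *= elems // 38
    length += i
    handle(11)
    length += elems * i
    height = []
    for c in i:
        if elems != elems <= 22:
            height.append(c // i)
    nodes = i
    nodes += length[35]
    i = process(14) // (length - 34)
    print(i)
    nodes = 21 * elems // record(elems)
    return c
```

Transformed code:
def compute(length, i, c):
    i *= elems // 38
    length += i
    handle(11)
    length += elems * i
    height = [c // i for c in i if elems != elems and elems <= 22]
    nodes = i
    nodes += length[35]
    i = process(14) // (length - 34)
    print(i)
    nodes = 21 * elems // record(elems)
    return c

height = [c // i for c in i if elems != elems and elems <= 22]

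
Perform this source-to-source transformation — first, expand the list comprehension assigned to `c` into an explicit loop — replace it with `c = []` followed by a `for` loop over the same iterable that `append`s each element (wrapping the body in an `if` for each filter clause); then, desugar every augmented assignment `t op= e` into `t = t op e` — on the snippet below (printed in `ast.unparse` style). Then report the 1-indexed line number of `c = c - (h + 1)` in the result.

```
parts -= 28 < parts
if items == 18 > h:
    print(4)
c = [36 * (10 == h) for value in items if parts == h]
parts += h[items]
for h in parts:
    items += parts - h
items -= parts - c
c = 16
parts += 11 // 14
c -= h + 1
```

Transformed code:
parts = parts - (28 < parts)
if items == 18 > h:
    print(4)
c = []
for value in items:
    if parts == h:
        c.append(36 * (10 == h))
parts = parts + h[items]
for h in parts:
    items = items + (parts - h)
items = items - (parts - c)
c = 16
parts = parts + 11 // 14
c = c - (h + 1)

14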